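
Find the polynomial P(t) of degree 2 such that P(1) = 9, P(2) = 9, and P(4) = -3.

P(t) = -2t^2 + 6t + 5

Using the Lagrange interpolation formula with nodes 1, 2, 4:
  L_0(t) = (t - 2)(t - 4) / 3
  L_1(t) = (t - 1)(t - 4) / -2
  L_2(t) = (t - 1)(t - 2) / 6
Then P(t) = 9·L_0(t) + 9·L_1(t) - 3·L_2(t).
Expanding and collecting terms gives P(t) = -2t^2 + 6t + 5.
Check: P(1) = 9. ✓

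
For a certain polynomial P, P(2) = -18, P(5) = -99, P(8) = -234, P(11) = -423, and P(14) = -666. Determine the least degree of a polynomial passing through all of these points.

2

Forward differences of the values at s = 2, 5, 8, 11, 14:
  P  : -18  -99  -234  -423  -666
  Δ  : -81  -135  -189  -243
  Δ^2: -54  -54  -54
  Δ^3: 0  0
  Δ^4: 0
The second differences are constant (-54) and nonzero, while all higher differences vanish, so the minimal degree is 2.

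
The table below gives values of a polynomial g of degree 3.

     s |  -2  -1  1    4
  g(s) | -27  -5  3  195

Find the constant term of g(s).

-1

Write g(s) = as^3 + bs^2 + cs + d. Substituting each data point gives a linear system:
  -8a + 4b - 2c + d = -27
  -a + b - c + d = -5
  a + b + c + d = 3
  64a + 16b + 4c + d = 195
Solving the system yields a = 3, b = 0, c = 1, d = -1.
So g(s) = 3s^3 + s - 1.
The constant term is -1.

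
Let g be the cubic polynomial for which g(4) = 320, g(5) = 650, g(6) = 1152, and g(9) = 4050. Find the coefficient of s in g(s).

0

Write g(s) = as^3 + bs^2 + cs + d. Substituting each data point gives a linear system:
  64a + 16b + 4c + d = 320
  125a + 25b + 5c + d = 650
  216a + 36b + 6c + d = 1152
  729a + 81b + 9c + d = 4050
Solving the system yields a = 6, b = -4, c = 0, d = 0.
So g(s) = 6s³ - 4s².
The coefficient of s is 0.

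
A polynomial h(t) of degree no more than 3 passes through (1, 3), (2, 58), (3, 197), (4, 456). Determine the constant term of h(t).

-4

Write h(t) = at^3 + bt^2 + ct + d. Substituting each data point gives a linear system:
  a + b + c + d = 3
  8a + 4b + 2c + d = 58
  27a + 9b + 3c + d = 197
  64a + 16b + 4c + d = 456
Solving the system yields a = 6, b = 6, c = -5, d = -4.
So h(t) = 6t^3 + 6t^2 - 5t - 4.
The constant term is -4.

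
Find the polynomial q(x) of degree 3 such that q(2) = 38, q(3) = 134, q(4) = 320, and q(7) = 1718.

q(x) = 5x^3 + x - 4

Write q(x) = ax^3 + bx^2 + cx + d. Substituting each data point gives a linear system:
  8a + 4b + 2c + d = 38
  27a + 9b + 3c + d = 134
  64a + 16b + 4c + d = 320
  343a + 49b + 7c + d = 1718
Solving the system yields a = 5, b = 0, c = 1, d = -4.
So q(x) = 5x^3 + x - 4.
Check: q(2) = 38. ✓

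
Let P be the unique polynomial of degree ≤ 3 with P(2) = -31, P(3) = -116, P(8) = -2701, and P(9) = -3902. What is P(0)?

Using the Lagrange interpolation formula with nodes 2, 3, 8, 9:
  L_0(t) = (t - 3)(t - 8)(t - 9) / -42
  L_1(t) = (t - 2)(t - 8)(t - 9) / 30
  L_2(t) = (t - 2)(t - 3)(t - 9) / -30
  L_3(t) = (t - 2)(t - 3)(t - 8) / 42
Then P(t) = -31·L_0(t) - 116·L_1(t) - 2701·L_2(t) - 3902·L_3(t).
Expanding and collecting terms gives P(t) = -6t^3 + 6t^2 - t - 5.
Evaluating at t = 0: P(0) = -5.

-5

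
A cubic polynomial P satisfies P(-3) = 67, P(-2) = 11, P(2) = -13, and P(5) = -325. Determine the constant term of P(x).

Write P(x) = ax^3 + bx^2 + cx + d. Substituting each data point gives a linear system:
  -27a + 9b - 3c + d = 67
  -8a + 4b - 2c + d = 11
  8a + 4b + 2c + d = -13
  125a + 25b + 5c + d = -325
Solving the system yields a = -3, b = 1, c = 6, d = -5.
So P(x) = -3x³ + x² + 6x - 5.
The constant term is -5.

-5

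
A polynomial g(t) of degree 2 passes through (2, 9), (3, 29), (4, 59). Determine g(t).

g(t) = 5t^2 - 5t - 1

Using the Lagrange interpolation formula with nodes 2, 3, 4:
  L_0(t) = (t - 3)(t - 4) / 2
  L_1(t) = (t - 2)(t - 4) / -1
  L_2(t) = (t - 2)(t - 3) / 2
Then g(t) = 9·L_0(t) + 29·L_1(t) + 59·L_2(t).
Expanding and collecting terms gives g(t) = 5t^2 - 5t - 1.
Check: g(4) = 59. ✓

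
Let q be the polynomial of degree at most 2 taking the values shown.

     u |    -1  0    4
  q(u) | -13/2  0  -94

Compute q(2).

-23

Write q(u) = au^2 + bu + c. Substituting each data point gives a linear system:
  a - b + c = -13/2
  c = 0
  16a + 4b + c = -94
Solving the system yields a = -6, b = 1/2, c = 0.
So q(u) = -6u^2 + (1/2)u.
Then q(2) = -23.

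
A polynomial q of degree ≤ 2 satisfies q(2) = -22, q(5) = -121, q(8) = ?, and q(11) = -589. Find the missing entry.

-310

On equispaced nodes a degree-2 polynomial has vanishing third forward difference, so
  - q(2) + 3·q(5) - 3·q(8) + q(11) = 0.
Substituting the known values and solving for q(8):
  -3·q(8) = 930
  q(8) = -310.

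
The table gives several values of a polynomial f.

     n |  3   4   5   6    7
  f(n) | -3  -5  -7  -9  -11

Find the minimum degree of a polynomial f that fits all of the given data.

1

Forward differences of the values at n = 3, 4, 5, 6, 7:
  f  : -3  -5  -7  -9  -11
  Δ  : -2  -2  -2  -2
  Δ^2: 0  0  0
  Δ^3: 0  0
  Δ^4: 0
The first differences are constant (-2) and nonzero, while all higher differences vanish, so the minimal degree is 1.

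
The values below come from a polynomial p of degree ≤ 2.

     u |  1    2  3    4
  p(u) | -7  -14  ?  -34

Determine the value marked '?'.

The 3 known points determine the degree-2 polynomial uniquely.
Write p(u) = au^2 + bu + c. Substituting each data point gives a linear system:
  a + b + c = -7
  4a + 2b + c = -14
  16a + 4b + c = -34
Solving the system yields a = -1, b = -4, c = -2.
So p(u) = -u^2 - 4u - 2.
Then p(3) = -23.

-23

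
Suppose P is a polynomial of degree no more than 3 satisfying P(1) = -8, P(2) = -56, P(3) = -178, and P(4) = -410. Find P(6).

Write P(t) = at^3 + bt^2 + ct + d. Substituting each data point gives a linear system:
  a + b + c + d = -8
  8a + 4b + 2c + d = -56
  27a + 9b + 3c + d = -178
  64a + 16b + 4c + d = -410
Solving the system yields a = -6, b = -1, c = -3, d = 2.
So P(t) = -6t^3 - t^2 - 3t + 2.
Then P(6) = -1348.

-1348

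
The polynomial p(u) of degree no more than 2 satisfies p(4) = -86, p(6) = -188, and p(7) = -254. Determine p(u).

p(u) = -5u^2 - u - 2

Using the Lagrange interpolation formula with nodes 4, 6, 7:
  L_0(u) = (u - 6)(u - 7) / 6
  L_1(u) = (u - 4)(u - 7) / -2
  L_2(u) = (u - 4)(u - 6) / 3
Then p(u) = -86·L_0(u) - 188·L_1(u) - 254·L_2(u).
Expanding and collecting terms gives p(u) = -5u² - u - 2.
Check: p(7) = -254. ✓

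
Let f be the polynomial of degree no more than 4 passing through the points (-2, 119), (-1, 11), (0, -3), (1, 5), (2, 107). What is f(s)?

Write f(s) = as^4 + bs^3 + cs^2 + ds + e. Substituting each data point gives a linear system:
  16a - 8b + 4c - 2d + e = 119
  a - b + c - d + e = 11
  e = -3
  a + b + c + d + e = 5
  16a + 8b + 4c + 2d + e = 107
Solving the system yields a = 6, b = 0, c = 5, d = -3, e = -3.
So f(s) = 6s^4 + 5s^2 - 3s - 3.
Check: f(1) = 5. ✓

f(s) = 6s^4 + 5s^2 - 3s - 3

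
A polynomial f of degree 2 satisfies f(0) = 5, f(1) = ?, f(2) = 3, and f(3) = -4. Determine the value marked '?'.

6

The 3 known points determine the degree-2 polynomial uniquely.
Write f(u) = au^2 + bu + c. Substituting each data point gives a linear system:
  c = 5
  4a + 2b + c = 3
  9a + 3b + c = -4
Solving the system yields a = -2, b = 3, c = 5.
So f(u) = -2u^2 + 3u + 5.
Then f(1) = 6.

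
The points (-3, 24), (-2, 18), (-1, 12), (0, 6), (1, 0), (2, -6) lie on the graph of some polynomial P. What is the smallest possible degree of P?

Forward differences of the values at t = -3, -2, -1, 0, 1, 2:
  P  : 24  18  12  6  0  -6
  Δ  : -6  -6  -6  -6  -6
  Δ^2: 0  0  0  0
  Δ^3: 0  0  0
  Δ^4: 0  0
  Δ^5: 0
The first differences are constant (-6) and nonzero, while all higher differences vanish, so the minimal degree is 1.

1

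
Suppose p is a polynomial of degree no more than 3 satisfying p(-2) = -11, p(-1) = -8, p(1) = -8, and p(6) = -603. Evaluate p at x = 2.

Using the Lagrange interpolation formula with nodes -2, -1, 1, 6:
  L_0(x) = (x + 1)(x - 1)(x - 6) / -24
  L_1(x) = (x + 2)(x - 1)(x - 6) / 14
  L_2(x) = (x + 2)(x + 1)(x - 6) / -30
  L_3(x) = (x + 2)(x + 1)(x - 1) / 280
Then p(x) = -11·L_0(x) - 8·L_1(x) - 8·L_2(x) - 603·L_3(x).
Expanding and collecting terms gives p(x) = -2x^3 - 5x^2 + 2x - 3.
Evaluating at x = 2: p(2) = -35.

-35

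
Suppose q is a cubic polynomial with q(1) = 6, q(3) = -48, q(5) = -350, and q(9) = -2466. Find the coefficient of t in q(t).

Write q(t) = at^3 + bt^2 + ct + d. Substituting each data point gives a linear system:
  a + b + c + d = 6
  27a + 9b + 3c + d = -48
  125a + 25b + 5c + d = -350
  729a + 81b + 9c + d = -2466
Solving the system yields a = -4, b = 5, c = 5, d = 0.
So q(t) = -4t³ + 5t² + 5t.
The coefficient of t is 5.

5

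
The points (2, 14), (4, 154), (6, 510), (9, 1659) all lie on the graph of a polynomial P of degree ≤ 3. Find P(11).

2975

Write P(n) = an^3 + bn^2 + cn + d. Substituting each data point gives a linear system:
  8a + 4b + 2c + d = 14
  64a + 16b + 4c + d = 154
  216a + 36b + 6c + d = 510
  729a + 81b + 9c + d = 1659
Solving the system yields a = 2, b = 3, c = -4, d = -6.
So P(n) = 2n^3 + 3n^2 - 4n - 6.
Then P(11) = 2975.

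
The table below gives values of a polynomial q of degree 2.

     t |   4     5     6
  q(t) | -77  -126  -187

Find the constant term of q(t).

Write q(t) = at^2 + bt + c. Substituting each data point gives a linear system:
  16a + 4b + c = -77
  25a + 5b + c = -126
  36a + 6b + c = -187
Solving the system yields a = -6, b = 5, c = -1.
So q(t) = -6t^2 + 5t - 1.
The constant term is -1.

-1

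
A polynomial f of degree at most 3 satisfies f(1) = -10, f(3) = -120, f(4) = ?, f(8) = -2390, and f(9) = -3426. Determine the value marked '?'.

The 4 known points determine the degree-3 polynomial uniquely.
Write f(s) = as^3 + bs^2 + cs + d. Substituting each data point gives a linear system:
  a + b + c + d = -10
  27a + 9b + 3c + d = -120
  512a + 64b + 8c + d = -2390
  729a + 81b + 9c + d = -3426
Solving the system yields a = -5, b = 3, c = -2, d = -6.
So f(s) = -5s^3 + 3s^2 - 2s - 6.
Then f(4) = -286.

-286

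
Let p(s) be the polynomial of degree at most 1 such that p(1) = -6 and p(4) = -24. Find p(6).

Write p(s) = as + b. Substituting each data point gives a linear system:
  a + b = -6
  4a + b = -24
Solving the system yields a = -6, b = 0.
So p(s) = -6s.
Then p(6) = -36.

-36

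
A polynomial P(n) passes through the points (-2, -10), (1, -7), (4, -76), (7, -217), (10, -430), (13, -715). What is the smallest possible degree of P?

2

Forward differences of the values at n = -2, 1, 4, 7, 10, 13:
  P  : -10  -7  -76  -217  -430  -715
  Δ  : 3  -69  -141  -213  -285
  Δ^2: -72  -72  -72  -72
  Δ^3: 0  0  0
  Δ^4: 0  0
  Δ^5: 0
The second differences are constant (-72) and nonzero, while all higher differences vanish, so the minimal degree is 2.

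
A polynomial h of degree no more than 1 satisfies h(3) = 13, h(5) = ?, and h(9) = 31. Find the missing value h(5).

19

The 2 known points determine the degree-1 polynomial uniquely.
Write h(n) = an + b. Substituting each data point gives a linear system:
  3a + b = 13
  9a + b = 31
Solving the system yields a = 3, b = 4.
So h(n) = 3n + 4.
Then h(5) = 19.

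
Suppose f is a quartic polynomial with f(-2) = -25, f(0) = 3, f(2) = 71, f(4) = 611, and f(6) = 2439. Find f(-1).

Write f(s) = as^4 + bs^3 + cs^2 + ds + e. Substituting each data point gives a linear system:
  16a - 8b + 4c - 2d + e = -25
  e = 3
  16a + 8b + 4c + 2d + e = 71
  256a + 64b + 16c + 4d + e = 611
  1296a + 216b + 36c + 6d + e = 2439
Solving the system yields a = 1, b = 5, c = 1, d = 4, e = 3.
So f(s) = s^4 + 5s^3 + s^2 + 4s + 3.
Then f(-1) = -4.

-4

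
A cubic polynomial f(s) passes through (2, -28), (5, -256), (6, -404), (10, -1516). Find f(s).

Write f(s) = as^3 + bs^2 + cs + d. Substituting each data point gives a linear system:
  8a + 4b + 2c + d = -28
  125a + 25b + 5c + d = -256
  216a + 36b + 6c + d = -404
  1000a + 100b + 10c + d = -1516
Solving the system yields a = -1, b = -5, c = -2, d = 4.
So f(s) = -s^3 - 5s^2 - 2s + 4.
Check: f(6) = -404. ✓

f(s) = -s^3 - 5s^2 - 2s + 4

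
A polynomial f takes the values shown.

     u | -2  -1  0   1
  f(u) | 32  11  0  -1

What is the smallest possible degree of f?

2

Forward differences of the values at u = -2, -1, 0, 1:
  f  : 32  11  0  -1
  Δ  : -21  -11  -1
  Δ^2: 10  10
  Δ^3: 0
The second differences are constant (10) and nonzero, while all higher differences vanish, so the minimal degree is 2.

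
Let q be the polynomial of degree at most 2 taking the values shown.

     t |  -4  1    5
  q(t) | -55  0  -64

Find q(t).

q(t) = -3t^2 + 2t + 1

Write q(t) = at^2 + bt + c. Substituting each data point gives a linear system:
  16a - 4b + c = -55
  a + b + c = 0
  25a + 5b + c = -64
Solving the system yields a = -3, b = 2, c = 1.
So q(t) = -3t^2 + 2t + 1.
Check: q(1) = 0. ✓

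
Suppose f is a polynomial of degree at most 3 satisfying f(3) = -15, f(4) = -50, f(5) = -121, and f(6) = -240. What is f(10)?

-1436

Forward differences of the values at x = 3, 4, 5, 6:
  f  : -15  -50  -121  -240
  Δ  : -35  -71  -119
  Δ^2: -36  -48
  Δ^3: -12
The third differences are constant, confirming degree 3.
Interpolating (Newton forward form) and evaluating at x = 10 gives f(10) = -1436.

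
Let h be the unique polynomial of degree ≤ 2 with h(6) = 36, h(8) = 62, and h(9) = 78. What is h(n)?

Write h(n) = an^2 + bn + c. Substituting each data point gives a linear system:
  36a + 6b + c = 36
  64a + 8b + c = 62
  81a + 9b + c = 78
Solving the system yields a = 1, b = -1, c = 6.
So h(n) = n^2 - n + 6.
Check: h(6) = 36. ✓

h(n) = n^2 - n + 6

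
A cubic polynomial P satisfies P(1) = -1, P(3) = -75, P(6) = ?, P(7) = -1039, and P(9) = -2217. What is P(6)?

-651

The 4 known points determine the degree-3 polynomial uniquely.
Write P(u) = au^3 + bu^2 + cu + d. Substituting each data point gives a linear system:
  a + b + c + d = -1
  27a + 9b + 3c + d = -75
  343a + 49b + 7c + d = -1039
  729a + 81b + 9c + d = -2217
Solving the system yields a = -3, b = -1, c = 6, d = -3.
So P(u) = -3u³ - u² + 6u - 3.
Then P(6) = -651.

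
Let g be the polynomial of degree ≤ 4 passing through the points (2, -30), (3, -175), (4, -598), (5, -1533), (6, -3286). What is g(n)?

Write g(n) = an^4 + bn^3 + cn^2 + dn + e. Substituting each data point gives a linear system:
  16a + 8b + 4c + 2d + e = -30
  81a + 27b + 9c + 3d + e = -175
  256a + 64b + 16c + 4d + e = -598
  625a + 125b + 25c + 5d + e = -1533
  1296a + 216b + 36c + 6d + e = -3286
Solving the system yields a = -3, b = 3, c = -1, d = -2, e = 2.
So g(n) = -3n^4 + 3n^3 - n^2 - 2n + 2.
Check: g(5) = -1533. ✓

g(n) = -3n^4 + 3n^3 - n^2 - 2n + 2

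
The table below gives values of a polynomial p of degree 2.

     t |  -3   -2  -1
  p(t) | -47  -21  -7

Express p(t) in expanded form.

p(t) = -6t^2 - 4t - 5

Write p(t) = at^2 + bt + c. Substituting each data point gives a linear system:
  9a - 3b + c = -47
  4a - 2b + c = -21
  a - b + c = -7
Solving the system yields a = -6, b = -4, c = -5.
So p(t) = -6t^2 - 4t - 5.
Check: p(-1) = -7. ✓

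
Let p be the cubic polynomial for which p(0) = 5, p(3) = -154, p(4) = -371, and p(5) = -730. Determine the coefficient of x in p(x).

-2

Write p(x) = ax^3 + bx^2 + cx + d. Substituting each data point gives a linear system:
  d = 5
  27a + 9b + 3c + d = -154
  64a + 16b + 4c + d = -371
  125a + 25b + 5c + d = -730
Solving the system yields a = -6, b = 1, c = -2, d = 5.
So p(x) = -6x^3 + x^2 - 2x + 5.
The coefficient of x is -2.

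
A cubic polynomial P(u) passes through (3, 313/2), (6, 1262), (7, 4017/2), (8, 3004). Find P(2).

Write P(u) = au^3 + bu^2 + cu + d. Substituting each data point gives a linear system:
  27a + 9b + 3c + d = 313/2
  216a + 36b + 6c + d = 1262
  343a + 49b + 7c + d = 4017/2
  512a + 64b + 8c + d = 3004
Solving the system yields a = 6, b = -3/2, c = 4, d = -4.
So P(u) = 6u³ - (3/2)u² + 4u - 4.
Then P(2) = 46.

46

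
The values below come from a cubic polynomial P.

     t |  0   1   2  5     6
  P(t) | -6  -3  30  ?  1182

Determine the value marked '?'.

669

The 4 known points determine the degree-3 polynomial uniquely.
Write P(t) = at^3 + bt^2 + ct + d. Substituting each data point gives a linear system:
  d = -6
  a + b + c + d = -3
  8a + 4b + 2c + d = 30
  216a + 36b + 6c + d = 1182
Solving the system yields a = 6, b = -3, c = 0, d = -6.
So P(t) = 6t³ - 3t² - 6.
Then P(5) = 669.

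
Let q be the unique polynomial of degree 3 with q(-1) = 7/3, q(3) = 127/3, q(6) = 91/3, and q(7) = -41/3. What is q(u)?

q(u) = -u^3 + 6u^2 + 5u + 1/3

Write q(u) = au^3 + bu^2 + cu + d. Substituting each data point gives a linear system:
  -a + b - c + d = 7/3
  27a + 9b + 3c + d = 127/3
  216a + 36b + 6c + d = 91/3
  343a + 49b + 7c + d = -41/3
Solving the system yields a = -1, b = 6, c = 5, d = 1/3.
So q(u) = -u^3 + 6u^2 + 5u + 1/3.
Check: q(6) = 91/3. ✓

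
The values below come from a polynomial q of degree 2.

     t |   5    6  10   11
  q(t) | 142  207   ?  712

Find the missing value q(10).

587

The 3 known points determine the degree-2 polynomial uniquely.
Write q(t) = at^2 + bt + c. Substituting each data point gives a linear system:
  25a + 5b + c = 142
  36a + 6b + c = 207
  121a + 11b + c = 712
Solving the system yields a = 6, b = -1, c = -3.
So q(t) = 6t^2 - t - 3.
Then q(10) = 587.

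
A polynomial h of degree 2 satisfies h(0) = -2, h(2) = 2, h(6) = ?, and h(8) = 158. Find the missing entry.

The 3 known points determine the degree-2 polynomial uniquely.
Write h(t) = at^2 + bt + c. Substituting each data point gives a linear system:
  c = -2
  4a + 2b + c = 2
  64a + 8b + c = 158
Solving the system yields a = 3, b = -4, c = -2.
So h(t) = 3t^2 - 4t - 2.
Then h(6) = 82.

82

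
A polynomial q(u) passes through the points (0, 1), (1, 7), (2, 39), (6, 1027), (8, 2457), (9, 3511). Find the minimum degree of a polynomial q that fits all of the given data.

Divided differences on the nodes 0, 1, 2, 6, 8, 9:
  order 0: 1  7  39  1027  2457  3511
  order 1: 6  32  247  715  1054
  order 2: 13  43  78  113
  order 3: 5  5  5
  order 4: 0  0
  order 5: 0
The order-3 divided differences are all 5 (nonzero) and every higher order vanishes, so the data lies on a polynomial of degree exactly 3.

3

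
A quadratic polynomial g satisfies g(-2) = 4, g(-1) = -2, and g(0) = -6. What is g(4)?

-2

Write g(u) = au^2 + bu + c. Substituting each data point gives a linear system:
  4a - 2b + c = 4
  a - b + c = -2
  c = -6
Solving the system yields a = 1, b = -3, c = -6.
So g(u) = u^2 - 3u - 6.
Then g(4) = -2.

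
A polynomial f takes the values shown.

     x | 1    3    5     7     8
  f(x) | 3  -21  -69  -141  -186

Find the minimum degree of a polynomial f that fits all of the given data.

Divided differences on the nodes 1, 3, 5, 7, 8:
  order 0: 3  -21  -69  -141  -186
  order 1: -12  -24  -36  -45
  order 2: -3  -3  -3
  order 3: 0  0
  order 4: 0
The order-2 divided differences are all -3 (nonzero) and every higher order vanishes, so the data lies on a polynomial of degree exactly 2.

2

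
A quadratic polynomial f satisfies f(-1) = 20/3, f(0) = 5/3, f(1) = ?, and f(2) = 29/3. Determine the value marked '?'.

8/3

On equispaced nodes a degree-2 polynomial has vanishing third forward difference, so
  - f(-1) + 3·f(0) - 3·f(1) + f(2) = 0.
Substituting the known values and solving for f(1):
  -3·f(1) = -8
  f(1) = 8/3.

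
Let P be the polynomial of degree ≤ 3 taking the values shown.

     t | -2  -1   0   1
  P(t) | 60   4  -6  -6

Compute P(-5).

864

Using the Lagrange interpolation formula with nodes -2, -1, 0, 1:
  L_0(t) = (t + 1)t(t - 1) / -6
  L_1(t) = (t + 2)t(t - 1) / 2
  L_2(t) = (t + 2)(t + 1)(t - 1) / -2
  L_3(t) = (t + 2)(t + 1)t / 6
Then P(t) = 60·L_0(t) + 4·L_1(t) - 6·L_2(t) - 6·L_3(t).
Expanding and collecting terms gives P(t) = -6t^3 + 5t^2 + t - 6.
Evaluating at t = -5: P(-5) = 864.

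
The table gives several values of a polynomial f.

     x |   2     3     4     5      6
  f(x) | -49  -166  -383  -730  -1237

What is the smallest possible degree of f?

Forward differences of the values at x = 2, 3, 4, 5, 6:
  f  : -49  -166  -383  -730  -1237
  Δ  : -117  -217  -347  -507
  Δ^2: -100  -130  -160
  Δ^3: -30  -30
  Δ^4: 0
The third differences are constant (-30) and nonzero, while all higher differences vanish, so the minimal degree is 3.

3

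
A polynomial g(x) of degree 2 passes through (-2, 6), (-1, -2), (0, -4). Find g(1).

Using the Lagrange interpolation formula with nodes -2, -1, 0:
  L_0(x) = (x + 1)x / 2
  L_1(x) = (x + 2)x / -1
  L_2(x) = (x + 2)(x + 1) / 2
Then g(x) = 6·L_0(x) - 2·L_1(x) - 4·L_2(x).
Expanding and collecting terms gives g(x) = 3x^2 + x - 4.
Evaluating at x = 1: g(1) = 0.

0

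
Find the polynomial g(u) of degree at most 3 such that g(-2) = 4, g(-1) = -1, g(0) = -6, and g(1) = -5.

Using the Lagrange interpolation formula with nodes -2, -1, 0, 1:
  L_0(u) = (u + 1)u(u - 1) / -6
  L_1(u) = (u + 2)u(u - 1) / 2
  L_2(u) = (u + 2)(u + 1)(u - 1) / -2
  L_3(u) = (u + 2)(u + 1)u / 6
Then g(u) = 4·L_0(u) - 1·L_1(u) - 6·L_2(u) - 5·L_3(u).
Expanding and collecting terms gives g(u) = u^3 + 3u^2 - 3u - 6.
Check: g(0) = -6. ✓

g(u) = u^3 + 3u^2 - 3u - 6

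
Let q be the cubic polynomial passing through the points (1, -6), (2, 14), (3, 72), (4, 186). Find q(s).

Using the Lagrange interpolation formula with nodes 1, 2, 3, 4:
  L_0(s) = (s - 2)(s - 3)(s - 4) / -6
  L_1(s) = (s - 1)(s - 3)(s - 4) / 2
  L_2(s) = (s - 1)(s - 2)(s - 4) / -2
  L_3(s) = (s - 1)(s - 2)(s - 3) / 6
Then q(s) = -6·L_0(s) + 14·L_1(s) + 72·L_2(s) + 186·L_3(s).
Expanding and collecting terms gives q(s) = 3s^3 + s^2 - 4s - 6.
Check: q(3) = 72. ✓

q(s) = 3s^3 + s^2 - 4s - 6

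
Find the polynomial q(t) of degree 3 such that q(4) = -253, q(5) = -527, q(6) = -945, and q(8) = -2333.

Write q(t) = at^3 + bt^2 + ct + d. Substituting each data point gives a linear system:
  64a + 16b + 4c + d = -253
  125a + 25b + 5c + d = -527
  216a + 36b + 6c + d = -945
  512a + 64b + 8c + d = -2333
Solving the system yields a = -5, b = 3, c = 4, d = 3.
So q(t) = -5t³ + 3t² + 4t + 3.
Check: q(6) = -945. ✓

q(t) = -5t^3 + 3t^2 + 4t + 3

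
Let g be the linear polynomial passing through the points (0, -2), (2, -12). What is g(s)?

Write g(s) = as + b. Substituting each data point gives a linear system:
  b = -2
  2a + b = -12
Solving the system yields a = -5, b = -2.
So g(s) = -5s - 2.
Check: g(0) = -2. ✓

g(s) = -5s - 2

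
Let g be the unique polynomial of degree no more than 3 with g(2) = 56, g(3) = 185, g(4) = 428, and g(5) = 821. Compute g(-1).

-7

Forward differences of the values at u = 2, 3, 4, 5:
  g  : 56  185  428  821
  Δ  : 129  243  393
  Δ^2: 114  150
  Δ^3: 36
The third differences are constant, confirming degree 3.
Interpolating (Newton forward form) and evaluating at u = -1 gives g(-1) = -7.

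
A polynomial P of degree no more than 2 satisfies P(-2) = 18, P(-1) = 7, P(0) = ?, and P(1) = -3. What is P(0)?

On equispaced nodes a degree-2 polynomial has vanishing third forward difference, so
  - P(-2) + 3·P(-1) - 3·P(0) + P(1) = 0.
Substituting the known values and solving for P(0):
  -3·P(0) = 0
  P(0) = 0.

0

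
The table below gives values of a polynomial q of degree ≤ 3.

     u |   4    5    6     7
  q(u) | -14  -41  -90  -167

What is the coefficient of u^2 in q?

Write q(u) = au^3 + bu^2 + cu + d. Substituting each data point gives a linear system:
  64a + 16b + 4c + d = -14
  125a + 25b + 5c + d = -41
  216a + 36b + 6c + d = -90
  343a + 49b + 7c + d = -167
Solving the system yields a = -1, b = 4, c = -2, d = -6.
So q(u) = -u^3 + 4u^2 - 2u - 6.
The coefficient of u^2 is 4.

4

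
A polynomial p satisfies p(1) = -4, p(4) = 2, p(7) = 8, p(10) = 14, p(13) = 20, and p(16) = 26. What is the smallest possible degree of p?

1

Forward differences of the values at n = 1, 4, 7, 10, 13, 16:
  p  : -4  2  8  14  20  26
  Δ  : 6  6  6  6  6
  Δ^2: 0  0  0  0
  Δ^3: 0  0  0
  Δ^4: 0  0
  Δ^5: 0
The first differences are constant (6) and nonzero, while all higher differences vanish, so the minimal degree is 1.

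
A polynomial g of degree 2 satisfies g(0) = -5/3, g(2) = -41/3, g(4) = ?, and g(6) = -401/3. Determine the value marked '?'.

On equispaced nodes a degree-2 polynomial has vanishing third forward difference, so
  - g(0) + 3·g(2) - 3·g(4) + g(6) = 0.
Substituting the known values and solving for g(4):
  -3·g(4) = 173
  g(4) = -173/3.

-173/3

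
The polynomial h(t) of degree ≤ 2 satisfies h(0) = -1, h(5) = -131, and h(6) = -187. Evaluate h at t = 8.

-329

Using the Lagrange interpolation formula with nodes 0, 5, 6:
  L_0(t) = (t - 5)(t - 6) / 30
  L_1(t) = t(t - 6) / -5
  L_2(t) = t(t - 5) / 6
Then h(t) = -1·L_0(t) - 131·L_1(t) - 187·L_2(t).
Expanding and collecting terms gives h(t) = -5t^2 - t - 1.
Evaluating at t = 8: h(8) = -329.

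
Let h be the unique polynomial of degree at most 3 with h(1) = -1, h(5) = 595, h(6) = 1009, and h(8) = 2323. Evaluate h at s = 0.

Using the Lagrange interpolation formula with nodes 1, 5, 6, 8:
  L_0(s) = (s - 5)(s - 6)(s - 8) / -140
  L_1(s) = (s - 1)(s - 6)(s - 8) / 12
  L_2(s) = (s - 1)(s - 5)(s - 8) / -10
  L_3(s) = (s - 1)(s - 5)(s - 6) / 42
Then h(s) = -1·L_0(s) + 595·L_1(s) + 1009·L_2(s) + 2323·L_3(s).
Expanding and collecting terms gives h(s) = 4s³ + 5s² - 5s - 5.
Evaluating at s = 0: h(0) = -5.

-5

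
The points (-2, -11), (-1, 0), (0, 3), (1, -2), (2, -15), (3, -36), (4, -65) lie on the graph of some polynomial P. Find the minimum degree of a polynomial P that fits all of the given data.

Forward differences of the values at n = -2, -1, 0, 1, 2, 3, 4:
  P  : -11  0  3  -2  -15  -36  -65
  Δ  : 11  3  -5  -13  -21  -29
  Δ^2: -8  -8  -8  -8  -8
  Δ^3: 0  0  0  0
  Δ^4: 0  0  0
  Δ^5: 0  0
  Δ^6: 0
The second differences are constant (-8) and nonzero, while all higher differences vanish, so the minimal degree is 2.

2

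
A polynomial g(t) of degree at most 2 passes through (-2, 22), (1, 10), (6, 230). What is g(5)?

162

Using the Lagrange interpolation formula with nodes -2, 1, 6:
  L_0(t) = (t - 1)(t - 6) / 24
  L_1(t) = (t + 2)(t - 6) / -15
  L_2(t) = (t + 2)(t - 1) / 40
Then g(t) = 22·L_0(t) + 10·L_1(t) + 230·L_2(t).
Expanding and collecting terms gives g(t) = 6t^2 + 2t + 2.
Evaluating at t = 5: g(5) = 162.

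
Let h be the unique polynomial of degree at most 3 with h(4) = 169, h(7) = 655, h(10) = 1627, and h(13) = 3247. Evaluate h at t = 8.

Write h(t) = at^3 + bt^2 + ct + d. Substituting each data point gives a linear system:
  64a + 16b + 4c + d = 169
  343a + 49b + 7c + d = 655
  1000a + 100b + 10c + d = 1627
  2197a + 169b + 13c + d = 3247
Solving the system yields a = 1, b = 6, c = 3, d = -3.
So h(t) = t^3 + 6t^2 + 3t - 3.
Then h(8) = 917.

917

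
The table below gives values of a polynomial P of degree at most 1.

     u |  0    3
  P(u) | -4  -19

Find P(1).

-9

Using the Lagrange interpolation formula with nodes 0, 3:
  L_0(u) = (u - 3) / -3
  L_1(u) = u / 3
Then P(u) = -4·L_0(u) - 19·L_1(u).
Expanding and collecting terms gives P(u) = -5u - 4.
Evaluating at u = 1: P(1) = -9.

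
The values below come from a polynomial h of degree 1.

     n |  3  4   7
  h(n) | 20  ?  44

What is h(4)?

26

The 2 known points determine the degree-1 polynomial uniquely.
Write h(n) = an + b. Substituting each data point gives a linear system:
  3a + b = 20
  7a + b = 44
Solving the system yields a = 6, b = 2.
So h(n) = 6n + 2.
Then h(4) = 26.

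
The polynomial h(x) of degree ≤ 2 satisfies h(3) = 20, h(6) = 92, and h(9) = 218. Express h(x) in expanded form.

Write h(x) = ax^2 + bx + c. Substituting each data point gives a linear system:
  9a + 3b + c = 20
  36a + 6b + c = 92
  81a + 9b + c = 218
Solving the system yields a = 3, b = -3, c = 2.
So h(x) = 3x^2 - 3x + 2.
Check: h(6) = 92. ✓

h(x) = 3x^2 - 3x + 2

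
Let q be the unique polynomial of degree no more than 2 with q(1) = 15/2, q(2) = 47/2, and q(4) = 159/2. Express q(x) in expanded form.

Using the Lagrange interpolation formula with nodes 1, 2, 4:
  L_0(x) = (x - 2)(x - 4) / 3
  L_1(x) = (x - 1)(x - 4) / -2
  L_2(x) = (x - 1)(x - 2) / 6
Then q(x) = 15/2·L_0(x) + 47/2·L_1(x) + 159/2·L_2(x).
Expanding and collecting terms gives q(x) = 4x² + 4x - 1/2.
Check: q(2) = 47/2. ✓

q(x) = 4x^2 + 4x - 1/2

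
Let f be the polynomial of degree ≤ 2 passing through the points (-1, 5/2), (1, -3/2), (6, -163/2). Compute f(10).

-435/2

Using the Lagrange interpolation formula with nodes -1, 1, 6:
  L_0(x) = (x - 1)(x - 6) / 14
  L_1(x) = (x + 1)(x - 6) / -10
  L_2(x) = (x + 1)(x - 1) / 35
Then f(x) = 5/2·L_0(x) - 3/2·L_1(x) - 163/2·L_2(x).
Expanding and collecting terms gives f(x) = -2x^2 - 2x + 5/2.
Evaluating at x = 10: f(10) = -435/2.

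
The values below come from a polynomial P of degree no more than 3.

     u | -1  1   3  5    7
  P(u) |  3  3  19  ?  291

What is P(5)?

99

On equispaced nodes a degree-3 polynomial has vanishing fourth forward difference, so
  P(-1) - 4·P(1) + 6·P(3) - 4·P(5) + P(7) = 0.
Substituting the known values and solving for P(5):
  -4·P(5) = -396
  P(5) = 99.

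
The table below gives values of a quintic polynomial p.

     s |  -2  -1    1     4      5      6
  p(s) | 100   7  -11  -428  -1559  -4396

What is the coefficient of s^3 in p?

Write p(s) = as^5 + bs^4 + cs^3 + ds^2 + es + k. Substituting each data point gives a linear system:
  -32a + 16b - 8c + 4d - 2e + k = 100
  -a + b - c + d - e + k = 7
  a + b + c + d + e + k = -11
  1024a + 256b + 64c + 16d + 4e + k = -428
  3125a + 625b + 125c + 25d + 5e + k = -1559
  7776a + 1296b + 216c + 36d + 6e + k = -4396
Solving the system yields a = -1, b = 3, c = -2, d = -1, e = -6, k = -4.
So p(s) = -s^5 + 3s^4 - 2s^3 - s^2 - 6s - 4.
The coefficient of s^3 is -2.

-2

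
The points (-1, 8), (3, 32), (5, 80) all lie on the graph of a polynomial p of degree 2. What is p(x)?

p(x) = 3x^2 + 5

Write p(x) = ax^2 + bx + c. Substituting each data point gives a linear system:
  a - b + c = 8
  9a + 3b + c = 32
  25a + 5b + c = 80
Solving the system yields a = 3, b = 0, c = 5.
So p(x) = 3x² + 5.
Check: p(-1) = 8. ✓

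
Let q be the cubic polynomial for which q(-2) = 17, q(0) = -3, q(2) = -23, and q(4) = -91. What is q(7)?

-388

Using the Lagrange interpolation formula with nodes -2, 0, 2, 4:
  L_0(n) = n(n - 2)(n - 4) / -48
  L_1(n) = (n + 2)(n - 2)(n - 4) / 16
  L_2(n) = (n + 2)n(n - 4) / -16
  L_3(n) = (n + 2)n(n - 2) / 48
Then q(n) = 17·L_0(n) - 3·L_1(n) - 23·L_2(n) - 91·L_3(n).
Expanding and collecting terms gives q(n) = -n³ - 6n - 3.
Evaluating at n = 7: q(7) = -388.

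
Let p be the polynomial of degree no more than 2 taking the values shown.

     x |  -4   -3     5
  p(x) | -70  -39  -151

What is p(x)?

p(x) = -5x^2 - 4x - 6

Using the Lagrange interpolation formula with nodes -4, -3, 5:
  L_0(x) = (x + 3)(x - 5) / 9
  L_1(x) = (x + 4)(x - 5) / -8
  L_2(x) = (x + 4)(x + 3) / 72
Then p(x) = -70·L_0(x) - 39·L_1(x) - 151·L_2(x).
Expanding and collecting terms gives p(x) = -5x^2 - 4x - 6.
Check: p(5) = -151. ✓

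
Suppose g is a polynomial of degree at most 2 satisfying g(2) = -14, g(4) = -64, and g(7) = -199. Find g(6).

-146

Write g(t) = at^2 + bt + c. Substituting each data point gives a linear system:
  4a + 2b + c = -14
  16a + 4b + c = -64
  49a + 7b + c = -199
Solving the system yields a = -4, b = -1, c = 4.
So g(t) = -4t² - t + 4.
Then g(6) = -146.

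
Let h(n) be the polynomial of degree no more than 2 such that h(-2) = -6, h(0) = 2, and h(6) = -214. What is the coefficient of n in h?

Write h(n) = an^2 + bn + c. Substituting each data point gives a linear system:
  4a - 2b + c = -6
  c = 2
  36a + 6b + c = -214
Solving the system yields a = -5, b = -6, c = 2.
So h(n) = -5n² - 6n + 2.
The coefficient of n is -6.

-6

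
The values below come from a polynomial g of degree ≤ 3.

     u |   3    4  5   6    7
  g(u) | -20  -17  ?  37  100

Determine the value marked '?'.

0

The 4 known points determine the degree-3 polynomial uniquely.
Write g(u) = au^3 + bu^2 + cu + d. Substituting each data point gives a linear system:
  27a + 9b + 3c + d = -20
  64a + 16b + 4c + d = -17
  216a + 36b + 6c + d = 37
  343a + 49b + 7c + d = 100
Solving the system yields a = 1, b = -5, c = 1, d = -5.
So g(u) = u^3 - 5u^2 + u - 5.
Then g(5) = 0.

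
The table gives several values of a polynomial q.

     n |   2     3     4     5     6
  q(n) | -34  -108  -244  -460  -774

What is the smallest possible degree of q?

3

Forward differences of the values at n = 2, 3, 4, 5, 6:
  q  : -34  -108  -244  -460  -774
  Δ  : -74  -136  -216  -314
  Δ^2: -62  -80  -98
  Δ^3: -18  -18
  Δ^4: 0
The third differences are constant (-18) and nonzero, while all higher differences vanish, so the minimal degree is 3.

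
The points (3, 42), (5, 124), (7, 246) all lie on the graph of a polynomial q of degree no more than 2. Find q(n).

Using the Lagrange interpolation formula with nodes 3, 5, 7:
  L_0(n) = (n - 5)(n - 7) / 8
  L_1(n) = (n - 3)(n - 7) / -4
  L_2(n) = (n - 3)(n - 5) / 8
Then q(n) = 42·L_0(n) + 124·L_1(n) + 246·L_2(n).
Expanding and collecting terms gives q(n) = 5n^2 + n - 6.
Check: q(3) = 42. ✓

q(n) = 5n^2 + n - 6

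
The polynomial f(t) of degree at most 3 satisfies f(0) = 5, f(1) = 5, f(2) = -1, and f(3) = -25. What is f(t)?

Write f(t) = at^3 + bt^2 + ct + d. Substituting each data point gives a linear system:
  d = 5
  a + b + c + d = 5
  8a + 4b + 2c + d = -1
  27a + 9b + 3c + d = -25
Solving the system yields a = -2, b = 3, c = -1, d = 5.
So f(t) = -2t^3 + 3t^2 - t + 5.
Check: f(3) = -25. ✓

f(t) = -2t^3 + 3t^2 - t + 5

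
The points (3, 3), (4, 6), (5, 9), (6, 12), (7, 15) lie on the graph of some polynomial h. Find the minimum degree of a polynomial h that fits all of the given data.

Forward differences of the values at u = 3, 4, 5, 6, 7:
  h  : 3  6  9  12  15
  Δ  : 3  3  3  3
  Δ^2: 0  0  0
  Δ^3: 0  0
  Δ^4: 0
The first differences are constant (3) and nonzero, while all higher differences vanish, so the minimal degree is 1.

1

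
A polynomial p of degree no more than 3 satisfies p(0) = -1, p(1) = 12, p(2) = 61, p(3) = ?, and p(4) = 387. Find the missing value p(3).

The 4 known points determine the degree-3 polynomial uniquely.
Write p(t) = at^3 + bt^2 + ct + d. Substituting each data point gives a linear system:
  d = -1
  a + b + c + d = 12
  8a + 4b + 2c + d = 61
  64a + 16b + 4c + d = 387
Solving the system yields a = 5, b = 3, c = 5, d = -1.
So p(t) = 5t^3 + 3t^2 + 5t - 1.
Then p(3) = 176.

176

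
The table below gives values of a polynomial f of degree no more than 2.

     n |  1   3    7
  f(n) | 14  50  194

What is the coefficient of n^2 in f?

3

Write f(n) = an^2 + bn + c. Substituting each data point gives a linear system:
  a + b + c = 14
  9a + 3b + c = 50
  49a + 7b + c = 194
Solving the system yields a = 3, b = 6, c = 5.
So f(n) = 3n^2 + 6n + 5.
The leading coefficient is 3.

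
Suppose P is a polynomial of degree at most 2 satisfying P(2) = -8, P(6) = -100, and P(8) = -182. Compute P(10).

-288

Write P(u) = au^2 + bu + c. Substituting each data point gives a linear system:
  4a + 2b + c = -8
  36a + 6b + c = -100
  64a + 8b + c = -182
Solving the system yields a = -3, b = 1, c = 2.
So P(u) = -3u² + u + 2.
Then P(10) = -288.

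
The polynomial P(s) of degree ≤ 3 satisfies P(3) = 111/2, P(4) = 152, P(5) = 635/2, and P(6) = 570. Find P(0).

Write P(s) = as^3 + bs^2 + cs + d. Substituting each data point gives a linear system:
  27a + 9b + 3c + d = 111/2
  64a + 16b + 4c + d = 152
  125a + 25b + 5c + d = 635/2
  216a + 36b + 6c + d = 570
Solving the system yields a = 3, b = -3/2, c = -4, d = 0.
So P(s) = 3s^3 - (3/2)s^2 - 4s.
Then P(0) = 0.

0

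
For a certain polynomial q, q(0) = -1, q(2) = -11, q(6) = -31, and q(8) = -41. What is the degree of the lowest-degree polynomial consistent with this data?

Divided differences on the nodes 0, 2, 6, 8:
  order 0: -1  -11  -31  -41
  order 1: -5  -5  -5
  order 2: 0  0
  order 3: 0
The order-1 divided differences are all -5 (nonzero) and every higher order vanishes, so the data lies on a polynomial of degree exactly 1.

1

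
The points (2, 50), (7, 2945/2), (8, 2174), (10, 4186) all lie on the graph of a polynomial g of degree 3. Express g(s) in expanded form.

g(s) = 4s^3 + (3/2)s^2 + 3s + 6

Write g(s) = as^3 + bs^2 + cs + d. Substituting each data point gives a linear system:
  8a + 4b + 2c + d = 50
  343a + 49b + 7c + d = 2945/2
  512a + 64b + 8c + d = 2174
  1000a + 100b + 10c + d = 4186
Solving the system yields a = 4, b = 3/2, c = 3, d = 6.
So g(s) = 4s³ + (3/2)s² + 3s + 6.
Check: g(2) = 50. ✓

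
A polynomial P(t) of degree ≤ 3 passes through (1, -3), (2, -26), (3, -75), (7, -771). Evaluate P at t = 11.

-2843

Write P(t) = at^3 + bt^2 + ct + d. Substituting each data point gives a linear system:
  a + b + c + d = -3
  8a + 4b + 2c + d = -26
  27a + 9b + 3c + d = -75
  343a + 49b + 7c + d = -771
Solving the system yields a = -2, b = -1, c = -6, d = 6.
So P(t) = -2t^3 - t^2 - 6t + 6.
Then P(11) = -2843.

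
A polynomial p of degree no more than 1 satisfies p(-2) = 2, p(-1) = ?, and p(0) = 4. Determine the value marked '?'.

3

The 2 known points determine the degree-1 polynomial uniquely.
Write p(n) = an + b. Substituting each data point gives a linear system:
  -2a + b = 2
  b = 4
Solving the system yields a = 1, b = 4.
So p(n) = n + 4.
Then p(-1) = 3.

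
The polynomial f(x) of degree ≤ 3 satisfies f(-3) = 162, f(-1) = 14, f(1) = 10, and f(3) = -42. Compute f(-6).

1074

Forward differences of the values at x = -3, -1, 1, 3:
  f  : 162  14  10  -42
  Δ  : -148  -4  -52
  Δ^2: 144  -48
  Δ^3: -192
The third differences are constant, confirming degree 3.
Interpolating (Newton forward form) and evaluating at x = -6 gives f(-6) = 1074.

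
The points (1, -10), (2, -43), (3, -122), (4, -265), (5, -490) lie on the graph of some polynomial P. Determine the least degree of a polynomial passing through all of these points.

Forward differences of the values at n = 1, 2, 3, 4, 5:
  P  : -10  -43  -122  -265  -490
  Δ  : -33  -79  -143  -225
  Δ^2: -46  -64  -82
  Δ^3: -18  -18
  Δ^4: 0
The third differences are constant (-18) and nonzero, while all higher differences vanish, so the minimal degree is 3.

3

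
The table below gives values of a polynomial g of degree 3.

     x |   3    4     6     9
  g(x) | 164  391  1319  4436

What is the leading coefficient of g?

Write g(x) = ax^3 + bx^2 + cx + d. Substituting each data point gives a linear system:
  27a + 9b + 3c + d = 164
  64a + 16b + 4c + d = 391
  216a + 36b + 6c + d = 1319
  729a + 81b + 9c + d = 4436
Solving the system yields a = 6, b = 1, c = -2, d = -1.
So g(x) = 6x³ + x² - 2x - 1.
The leading coefficient is 6.

6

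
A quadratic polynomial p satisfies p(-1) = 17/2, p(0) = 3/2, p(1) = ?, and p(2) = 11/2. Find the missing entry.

1/2

On equispaced nodes a degree-2 polynomial has vanishing third forward difference, so
  - p(-1) + 3·p(0) - 3·p(1) + p(2) = 0.
Substituting the known values and solving for p(1):
  -3·p(1) = -3/2
  p(1) = 1/2.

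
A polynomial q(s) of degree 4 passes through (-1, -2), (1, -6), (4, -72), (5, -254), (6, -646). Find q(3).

-10

Write q(s) = as^4 + bs^3 + cs^2 + ds + e. Substituting each data point gives a linear system:
  a - b + c - d + e = -2
  a + b + c + d + e = -6
  256a + 64b + 16c + 4d + e = -72
  625a + 125b + 25c + 5d + e = -254
  1296a + 216b + 36c + 6d + e = -646
Solving the system yields a = -1, b = 3, c = 1, d = -5, e = -4.
So q(s) = -s^4 + 3s^3 + s^2 - 5s - 4.
Then q(3) = -10.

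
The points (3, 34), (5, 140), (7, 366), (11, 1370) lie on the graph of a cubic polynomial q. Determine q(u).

q(u) = u^3 + 4u - 5

Write q(u) = au^3 + bu^2 + cu + d. Substituting each data point gives a linear system:
  27a + 9b + 3c + d = 34
  125a + 25b + 5c + d = 140
  343a + 49b + 7c + d = 366
  1331a + 121b + 11c + d = 1370
Solving the system yields a = 1, b = 0, c = 4, d = -5.
So q(u) = u³ + 4u - 5.
Check: q(11) = 1370. ✓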